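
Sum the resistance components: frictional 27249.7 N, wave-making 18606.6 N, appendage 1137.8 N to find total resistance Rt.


Formula: Rt = Rf + Rw + Ra
Substituting: Rt = 27249.7 + 18606.6 + 1137.8
Result: Rt = 46994.1 N

46994.1 N


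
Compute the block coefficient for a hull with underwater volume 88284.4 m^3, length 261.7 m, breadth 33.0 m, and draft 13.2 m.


Formula: Cb = V / (L * B * T)
Step 1 — L * B * T = 261.7 * 33.0 * 13.2 = 113996.52 m^3
Step 2 — Cb = 88284.4 / 113996.52 ≈ 0.77445 (5 s.f.)

0.77445


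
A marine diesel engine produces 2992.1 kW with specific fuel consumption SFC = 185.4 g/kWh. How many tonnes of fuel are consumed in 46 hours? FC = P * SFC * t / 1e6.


Formula: FC (tonnes) = P * SFC * t / 1,000,000
Step 1 — P * SFC * t = 2992.1 * 185.4 * 46 = 25517825.64 g
Step 2 — FC (tonnes) = 25517825.64 / 1,000,000 ≈ 25.518 tonnes (5 s.f.)

25.518 tonnes


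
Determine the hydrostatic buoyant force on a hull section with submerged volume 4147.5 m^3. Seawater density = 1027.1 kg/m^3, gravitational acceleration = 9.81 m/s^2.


Formula: Fb = rho * g * V
Substituting: Fb = 1027.1 * 9.81 * 4147.5
Intermediate: 1027.1 * 9.81 = 10075.851
Result: Fb = 10075.851 * 4147.5 ≈ 41790000 N (5 s.f.)

41790000 N


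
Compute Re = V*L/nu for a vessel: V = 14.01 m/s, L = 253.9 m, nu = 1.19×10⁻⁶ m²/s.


Formula: Re = V * L / nu
Step 1 — V * L = 14.01 * 253.9 = 3557.139 m^2/s
Step 2 — Re = 3557.139 / 1.19e-6 = 2.99e+09

2.99e+09


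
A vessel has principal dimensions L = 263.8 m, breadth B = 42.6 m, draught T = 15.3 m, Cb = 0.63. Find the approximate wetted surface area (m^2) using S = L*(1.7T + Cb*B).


Formula: S = 1.7*L*T + V/T with V = Cb*L*B*T, i.e. S = L * (1.7*T + Cb*B)
Step 1 — 1.7*T = 1.7 * 15.3 = 26.01 m
Step 2 — Cb*B = 0.63 * 42.6 = 26.838 m
Step 3 — 1.7*T + Cb*B = 26.01 + 26.838 = 52.848 m
Step 4 — S = 263.8 * 52.848 ≈ 13941 m^2 (5 s.f.)

13941 m^2


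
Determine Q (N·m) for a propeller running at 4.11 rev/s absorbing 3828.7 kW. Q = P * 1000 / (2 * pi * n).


Formula: Q = P_W / (2 * pi * n)
Step 1 — P_W = 3828.7 kW * 1000 = 3828700.0 W
Step 2 — 2 * pi * n = 2 * pi * 4.11 = 25.823892
Step 3 — Q = 3828700.0 / 25.823892 ≈ 148260 N·m (5 s.f.)

148260 N·m


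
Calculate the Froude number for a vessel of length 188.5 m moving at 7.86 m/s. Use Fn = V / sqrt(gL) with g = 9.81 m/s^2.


Formula: Fn = V / sqrt(g * L)
Step 1 — g * L = 9.81 * 188.5 = 1849.185
Step 2 — sqrt(g * L) = sqrt(1849.185) = 43.002151
Step 3 — Fn = 7.86 / 43.002151 ≈ 0.18278 (5 s.f.)

0.18278


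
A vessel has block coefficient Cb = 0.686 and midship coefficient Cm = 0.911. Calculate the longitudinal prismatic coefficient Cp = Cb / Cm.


Formula: Cp = Cb / Cm
Substituting: Cp = 0.686 / 0.911
Result: Cp ≈ 0.75302 (5 s.f.)

0.75302


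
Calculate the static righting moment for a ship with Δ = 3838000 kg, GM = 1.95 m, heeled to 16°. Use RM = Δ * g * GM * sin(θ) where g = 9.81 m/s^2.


Formula: GZ = GM * sin(theta); RM = disp * g * GZ
Step 1 — GZ = 1.95 * sin(16°) = 1.95 * 0.275637 = 0.537492 m
Step 2 — RM = 3838000 * 9.81 * 0.537492 ≈ 20237000 N·m (5 s.f.)

20237000 N·m


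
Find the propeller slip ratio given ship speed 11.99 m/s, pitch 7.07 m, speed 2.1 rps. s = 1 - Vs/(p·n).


Formula: s = 1 - Vs / (p * n)
Step 1 — p * n = 7.07 * 2.1 = 14.847
Step 2 — Vs / (p*n) = 11.99 / 14.847 = 0.807571 (6 d.p.)
Step 3 — s = 1 - 0.807571 = 0.192429

0.192429


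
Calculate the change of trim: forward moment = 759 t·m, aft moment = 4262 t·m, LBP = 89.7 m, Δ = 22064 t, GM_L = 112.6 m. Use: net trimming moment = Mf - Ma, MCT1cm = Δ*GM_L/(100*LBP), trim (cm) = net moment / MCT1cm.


Formula: net trimming moment = Mf - Ma; MCT1cm = Δ*GM_L/(100*LBP); trim = net moment / MCT1cm
Step 1 — net trimming moment = 759 - 4262 = -3503 t·m
Step 2 — MCT1cm = 22064 * 112.6 / (100 * 89.7) = 276.9684 t·m/cm
Step 3 — trim = -3503 / 276.9684 ≈ -12.648 cm (5 s.f.)

-12.648 cm


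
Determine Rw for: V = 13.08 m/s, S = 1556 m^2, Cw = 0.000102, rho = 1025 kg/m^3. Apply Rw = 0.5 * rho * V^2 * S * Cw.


Formula: Rw = 0.5 * rho * V^2 * S * Cw
Step 1 — V^2 = 13.08^2 = 171.0864
Step 2 — 0.5 * rho * V^2 = 0.5 * 1025 * 171.0864 = 87681.78
Step 3 — Rw = 87681.78 * 1556 * 0.000102 ≈ 13916 N (5 s.f.)

13916 N


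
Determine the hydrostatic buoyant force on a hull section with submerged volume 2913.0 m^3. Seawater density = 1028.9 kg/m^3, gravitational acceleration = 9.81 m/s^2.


Formula: Fb = rho * g * V
Substituting: Fb = 1028.9 * 9.81 * 2913.0
Intermediate: 1028.9 * 9.81 = 10093.509
Result: Fb = 10093.509 * 2913.0 ≈ 29402000 N (5 s.f.)

29402000 N


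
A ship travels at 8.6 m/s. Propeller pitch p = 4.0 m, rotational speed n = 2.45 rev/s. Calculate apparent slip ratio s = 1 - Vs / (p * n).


Formula: s = 1 - Vs / (p * n)
Step 1 — p * n = 4.0 * 2.45 = 9.8
Step 2 — Vs / (p*n) = 8.6 / 9.8 = 0.877551 (6 d.p.)
Step 3 — s = 1 - 0.877551 = 0.122449

0.122449


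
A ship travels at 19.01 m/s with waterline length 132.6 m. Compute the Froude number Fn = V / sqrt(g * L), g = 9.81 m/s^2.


Formula: Fn = V / sqrt(g * L)
Step 1 — g * L = 9.81 * 132.6 = 1300.806
Step 2 — sqrt(g * L) = sqrt(1300.806) = 36.066688
Step 3 — Fn = 19.01 / 36.066688 ≈ 0.52708 (5 s.f.)

0.52708


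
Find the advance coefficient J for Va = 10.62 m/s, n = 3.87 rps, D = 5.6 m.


Formula: J = Va / (n * D)
Step 1 — n * D = 3.87 * 5.6 = 21.672
Step 2 — J = 10.62 / 21.672 ≈ 0.49003 (5 s.f.)

0.49003


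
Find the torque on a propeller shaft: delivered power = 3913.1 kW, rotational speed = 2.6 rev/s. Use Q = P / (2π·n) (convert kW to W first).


Formula: Q = P_W / (2 * pi * n)
Step 1 — P_W = 3913.1 kW * 1000 = 3913100.0 W
Step 2 — 2 * pi * n = 2 * pi * 2.6 = 16.336282
Step 3 — Q = 3913100.0 / 16.336282 ≈ 239530 N·m (5 s.f.)

239530 N·m


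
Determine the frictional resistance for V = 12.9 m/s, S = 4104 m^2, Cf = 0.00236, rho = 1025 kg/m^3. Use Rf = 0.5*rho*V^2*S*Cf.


Formula: Rf = 0.5 * rho * V^2 * S * Cf
Step 1 — V^2 = 12.9^2 = 166.41
Step 2 — 0.5 * rho * V^2 = 0.5 * 1025 * 166.41 = 85285.125
Step 3 — Rf = 85285.125 * 4104 * 0.00236 ≈ 826020 N (5 s.f.)

826020 N


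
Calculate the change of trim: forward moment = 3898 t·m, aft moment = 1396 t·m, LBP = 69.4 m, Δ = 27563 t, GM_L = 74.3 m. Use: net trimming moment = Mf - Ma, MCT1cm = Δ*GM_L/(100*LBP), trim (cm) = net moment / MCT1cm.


Formula: net trimming moment = Mf - Ma; MCT1cm = Δ*GM_L/(100*LBP); trim = net moment / MCT1cm
Step 1 — net trimming moment = 3898 - 1396 = 2502 t·m
Step 2 — MCT1cm = 27563 * 74.3 / (100 * 69.4) = 295.0909 t·m/cm
Step 3 — trim = 2502 / 295.0909 ≈ 8.4787 cm (5 s.f.)

8.4787 cm


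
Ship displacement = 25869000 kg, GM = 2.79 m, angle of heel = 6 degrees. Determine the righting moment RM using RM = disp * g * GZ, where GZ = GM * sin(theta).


Formula: GZ = GM * sin(theta); RM = disp * g * GZ
Step 1 — GZ = 2.79 * sin(6°) = 2.79 * 0.104528 = 0.291633 m
Step 2 — RM = 25869000 * 9.81 * 0.291633 ≈ 74009000 N·m (5 s.f.)

74009000 N·m


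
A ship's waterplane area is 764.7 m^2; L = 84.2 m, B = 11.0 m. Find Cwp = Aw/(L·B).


Formula: Cwp = Aw / (L * B)
Step 1 — L * B = 84.2 * 11.0 = 926.2 m^2
Step 2 — Cwp = 764.7 / 926.2 ≈ 0.82563 (5 s.f.)

0.82563


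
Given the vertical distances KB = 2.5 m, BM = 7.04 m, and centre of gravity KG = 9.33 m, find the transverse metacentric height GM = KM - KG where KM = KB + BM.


Formula: GM = KB + BM - KG
Step 1 — KM = KB + BM = 2.5 + 7.04 = 9.54 m
Step 2 — GM = KM - KG = 9.54 - 9.33 = 0.21 m

0.21 m


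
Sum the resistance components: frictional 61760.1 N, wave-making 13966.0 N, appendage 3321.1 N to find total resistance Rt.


Formula: Rt = Rf + Rw + Ra
Substituting: Rt = 61760.1 + 13966.0 + 3321.1
Result: Rt = 79047.2 N

79047.2 N


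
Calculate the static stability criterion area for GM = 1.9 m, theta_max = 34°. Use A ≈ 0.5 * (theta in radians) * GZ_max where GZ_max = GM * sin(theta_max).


Formula: GZ_max = GM * sin(theta); Area = 0.5 * theta_rad * GZ_max
Step 1 — GZ_max = 1.9 * sin(34°) = 1.9 * 0.559193 = 1.062467 m
Step 2 — theta_rad = 34 * pi/180 = 0.593412 rad
Step 3 — Area = 0.5 * 0.593412 * 1.062467 ≈ 0.31524 m·rad (5 s.f.)

0.31524 m·rad


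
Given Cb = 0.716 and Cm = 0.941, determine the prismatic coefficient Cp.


Formula: Cp = Cb / Cm
Substituting: Cp = 0.716 / 0.941
Result: Cp ≈ 0.76089 (5 s.f.)

0.76089


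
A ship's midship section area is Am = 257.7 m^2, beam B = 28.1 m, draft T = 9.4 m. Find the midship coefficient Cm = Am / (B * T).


Formula: Cm = Am / (B * T)
Step 1 — B * T = 28.1 * 9.4 = 264.14 m^2
Step 2 — Cm = 257.7 / 264.14 ≈ 0.97562 (5 s.f.)

0.97562


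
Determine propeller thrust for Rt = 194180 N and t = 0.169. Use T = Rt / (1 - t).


Formula: T = Rt / (1 - t)
Step 1 — (1 - t) = 1 - 0.169 = 0.831
Step 2 — T = 194180 / 0.831 ≈ 233670 N (5 s.f.)

233670 N


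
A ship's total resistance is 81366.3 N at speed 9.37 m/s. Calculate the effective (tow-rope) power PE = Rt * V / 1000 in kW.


Formula: PE = Rt * V / 1000 (kW)
Step 1 — PE (W) = 81366.3 * 9.37 = 762402.231 W
Step 2 — PE (kW) = 762402.231 / 1000 ≈ 762.40 kW (5 s.f.)

762.40 kW


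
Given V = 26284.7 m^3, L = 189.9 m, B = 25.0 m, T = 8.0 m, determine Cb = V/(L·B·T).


Formula: Cb = V / (L * B * T)
Step 1 — L * B * T = 189.9 * 25.0 * 8.0 = 37980.0 m^3
Step 2 — Cb = 26284.7 / 37980.0 ≈ 0.69207 (5 s.f.)

0.69207


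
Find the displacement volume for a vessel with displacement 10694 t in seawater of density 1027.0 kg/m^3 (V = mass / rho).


Formula: V = mass / rho
Step 1 — convert tonnes to kg: 10694 t * 1000 = 10694000 kg
Step 2 — V = 10694000 / 1027.0 ≈ 10413 m^3 (5 s.f.)

10413 m^3


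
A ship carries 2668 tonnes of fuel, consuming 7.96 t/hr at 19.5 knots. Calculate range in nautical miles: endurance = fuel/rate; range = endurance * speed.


Formula: endurance = fuel / rate; range = endurance * speed
Step 1 — endurance = 2668 / 7.96 = 335.1759 hours
Step 2 — range = 335.1759 * 19.5 ≈ 6535.9 nautical miles (5 s.f.)

6535.9 NM


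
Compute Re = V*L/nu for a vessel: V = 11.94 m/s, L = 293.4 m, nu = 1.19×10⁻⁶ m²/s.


Formula: Re = V * L / nu
Step 1 — V * L = 11.94 * 293.4 = 3503.196 m^2/s
Step 2 — Re = 3503.196 / 1.19e-6 = 2.94e+09

2.94e+09


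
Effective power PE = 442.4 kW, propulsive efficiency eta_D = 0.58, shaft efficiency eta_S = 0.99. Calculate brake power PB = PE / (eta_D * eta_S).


Formula: PB = PE / (eta_D * eta_S)
Step 1 — combined efficiency = eta_D * eta_S = 0.58 * 0.99 = 0.5742
Step 2 — PB = 442.4 / 0.5742 ≈ 770.46 kW (5 s.f.)

770.46 kW


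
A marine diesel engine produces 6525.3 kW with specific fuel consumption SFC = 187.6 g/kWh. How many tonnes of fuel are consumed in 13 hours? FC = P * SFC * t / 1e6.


Formula: FC (tonnes) = P * SFC * t / 1,000,000
Step 1 — P * SFC * t = 6525.3 * 187.6 * 13 = 15913901.64 g
Step 2 — FC (tonnes) = 15913901.64 / 1,000,000 ≈ 15.914 tonnes (5 s.f.)

15.914 tonnes


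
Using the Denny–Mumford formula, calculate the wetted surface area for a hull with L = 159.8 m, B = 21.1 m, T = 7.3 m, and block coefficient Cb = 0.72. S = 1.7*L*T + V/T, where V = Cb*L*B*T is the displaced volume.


Formula: S = 1.7*L*T + V/T with V = Cb*L*B*T, i.e. S = L * (1.7*T + Cb*B)
Step 1 — 1.7*T = 1.7 * 7.3 = 12.41 m
Step 2 — Cb*B = 0.72 * 21.1 = 15.192 m
Step 3 — 1.7*T + Cb*B = 12.41 + 15.192 = 27.602 m
Step 4 — S = 159.8 * 27.602 ≈ 4410.8 m^2 (5 s.f.)

4410.8 m^2


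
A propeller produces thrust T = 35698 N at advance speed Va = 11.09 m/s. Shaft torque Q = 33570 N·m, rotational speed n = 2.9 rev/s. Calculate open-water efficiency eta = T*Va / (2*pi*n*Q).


Formula: eta = T * Va / (2 * pi * n * Q)
Step 1 — numerator = T * Va = 35698 * 11.09 = 395890.82
Step 2 — 2 * pi * n = 2 * pi * 2.9 = 18.221237
Step 3 — denominator = 18.221237 * 33570 = 611686.93
Step 4 — eta = 395890.82 / 611686.93 ≈ 0.64721 (5 s.f.)

0.64721


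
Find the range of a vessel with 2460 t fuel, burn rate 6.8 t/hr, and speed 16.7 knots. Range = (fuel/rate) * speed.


Formula: endurance = fuel / rate; range = endurance * speed
Step 1 — endurance = 2460 / 6.8 = 361.7647 hours
Step 2 — range = 361.7647 * 16.7 ≈ 6041.5 nautical miles (5 s.f.)

6041.5 NM


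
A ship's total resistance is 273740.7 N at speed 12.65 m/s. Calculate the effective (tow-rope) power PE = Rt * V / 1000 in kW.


Formula: PE = Rt * V / 1000 (kW)
Step 1 — PE (W) = 273740.7 * 12.65 = 3462819.855 W
Step 2 — PE (kW) = 3462819.855 / 1000 ≈ 3462.8 kW (5 s.f.)

3462.8 kW


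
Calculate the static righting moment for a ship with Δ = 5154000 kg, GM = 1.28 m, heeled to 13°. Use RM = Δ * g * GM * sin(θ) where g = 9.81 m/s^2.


Formula: GZ = GM * sin(theta); RM = disp * g * GZ
Step 1 — GZ = 1.28 * sin(13°) = 1.28 * 0.224951 = 0.287937 m
Step 2 — RM = 5154000 * 9.81 * 0.287937 ≈ 14558000 N·m (5 s.f.)

14558000 N·m


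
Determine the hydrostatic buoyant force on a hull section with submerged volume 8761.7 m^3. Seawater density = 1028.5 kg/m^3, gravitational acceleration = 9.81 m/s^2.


Formula: Fb = rho * g * V
Substituting: Fb = 1028.5 * 9.81 * 8761.7
Intermediate: 1028.5 * 9.81 = 10089.585
Result: Fb = 10089.585 * 8761.7 ≈ 88402000 N (5 s.f.)

88402000 N


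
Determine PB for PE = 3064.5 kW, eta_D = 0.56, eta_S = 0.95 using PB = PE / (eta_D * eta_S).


Formula: PB = PE / (eta_D * eta_S)
Step 1 — combined efficiency = eta_D * eta_S = 0.56 * 0.95 = 0.532
Step 2 — PB = 3064.5 / 0.532 ≈ 5760.3 kW (5 s.f.)

5760.3 kW


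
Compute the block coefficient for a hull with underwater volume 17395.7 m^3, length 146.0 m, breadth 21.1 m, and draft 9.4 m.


Formula: Cb = V / (L * B * T)
Step 1 — L * B * T = 146.0 * 21.1 * 9.4 = 28957.64 m^3
Step 2 — Cb = 17395.7 / 28957.64 ≈ 0.60073 (5 s.f.)

0.60073


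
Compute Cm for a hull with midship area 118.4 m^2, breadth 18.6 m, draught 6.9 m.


Formula: Cm = Am / (B * T)
Step 1 — B * T = 18.6 * 6.9 = 128.34 m^2
Step 2 — Cm = 118.4 / 128.34 ≈ 0.92255 (5 s.f.)

0.92255


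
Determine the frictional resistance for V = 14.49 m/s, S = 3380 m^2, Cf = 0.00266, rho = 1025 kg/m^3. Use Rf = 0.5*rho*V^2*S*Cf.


Formula: Rf = 0.5 * rho * V^2 * S * Cf
Step 1 — V^2 = 14.49^2 = 209.9601
Step 2 — 0.5 * rho * V^2 = 0.5 * 1025 * 209.9601 = 107604.55125
Step 3 — Rf = 107604.55125 * 3380 * 0.00266 ≈ 967450 N (5 s.f.)

967450 N


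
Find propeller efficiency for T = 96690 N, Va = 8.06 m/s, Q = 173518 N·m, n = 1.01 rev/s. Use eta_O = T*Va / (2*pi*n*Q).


Formula: eta = T * Va / (2 * pi * n * Q)
Step 1 — numerator = T * Va = 96690 * 8.06 = 779321.4
Step 2 — 2 * pi * n = 2 * pi * 1.01 = 6.346017
Step 3 — denominator = 6.346017 * 173518 = 1101148.18
Step 4 — eta = 779321.4 / 1101148.18 ≈ 0.70774 (5 s.f.)

0.70774


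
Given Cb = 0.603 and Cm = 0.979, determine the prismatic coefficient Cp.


Formula: Cp = Cb / Cm
Substituting: Cp = 0.603 / 0.979
Result: Cp ≈ 0.61593 (5 s.f.)

0.61593


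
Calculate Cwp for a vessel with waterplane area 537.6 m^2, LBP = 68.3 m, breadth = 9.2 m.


Formula: Cwp = Aw / (L * B)
Step 1 — L * B = 68.3 * 9.2 = 628.36 m^2
Step 2 — Cwp = 537.6 / 628.36 ≈ 0.85556 (5 s.f.)

0.85556


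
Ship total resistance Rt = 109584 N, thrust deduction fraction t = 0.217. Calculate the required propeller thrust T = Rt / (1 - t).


Formula: T = Rt / (1 - t)
Step 1 — (1 - t) = 1 - 0.217 = 0.783
Step 2 — T = 109584 / 0.783 ≈ 139950 N (5 s.f.)

139950 N


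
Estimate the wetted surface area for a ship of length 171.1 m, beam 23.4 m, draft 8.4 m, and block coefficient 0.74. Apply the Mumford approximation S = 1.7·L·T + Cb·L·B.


Formula: S = 1.7*L*T + V/T with V = Cb*L*B*T, i.e. S = L * (1.7*T + Cb*B)
Step 1 — 1.7*T = 1.7 * 8.4 = 14.28 m
Step 2 — Cb*B = 0.74 * 23.4 = 17.316 m
Step 3 — 1.7*T + Cb*B = 14.28 + 17.316 = 31.596 m
Step 4 — S = 171.1 * 31.596 ≈ 5406.1 m^2 (5 s.f.)

5406.1 m^2


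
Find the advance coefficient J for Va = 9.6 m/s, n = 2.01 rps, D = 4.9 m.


Formula: J = Va / (n * D)
Step 1 — n * D = 2.01 * 4.9 = 9.849
Step 2 — J = 9.6 / 9.849 ≈ 0.97472 (5 s.f.)

0.97472


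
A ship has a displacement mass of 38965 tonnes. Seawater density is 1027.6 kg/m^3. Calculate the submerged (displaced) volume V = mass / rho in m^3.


Formula: V = mass / rho
Step 1 — convert tonnes to kg: 38965 t * 1000 = 38965000 kg
Step 2 — V = 38965000 / 1027.6 ≈ 37918 m^3 (5 s.f.)

37918 m^3


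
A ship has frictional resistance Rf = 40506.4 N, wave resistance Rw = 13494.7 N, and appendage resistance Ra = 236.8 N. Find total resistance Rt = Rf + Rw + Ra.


Formula: Rt = Rf + Rw + Ra
Substituting: Rt = 40506.4 + 13494.7 + 236.8
Result: Rt = 54237.9 N

54237.9 N


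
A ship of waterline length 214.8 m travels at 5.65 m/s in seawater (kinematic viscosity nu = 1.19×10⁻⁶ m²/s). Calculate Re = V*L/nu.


Formula: Re = V * L / nu
Step 1 — V * L = 5.65 * 214.8 = 1213.62 m^2/s
Step 2 — Re = 1213.62 / 1.19e-6 = 1.02e+09

1.02e+09


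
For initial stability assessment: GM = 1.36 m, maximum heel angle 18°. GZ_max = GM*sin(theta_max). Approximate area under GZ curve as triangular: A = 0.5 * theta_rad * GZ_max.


Formula: GZ_max = GM * sin(theta); Area = 0.5 * theta_rad * GZ_max
Step 1 — GZ_max = 1.36 * sin(18°) = 1.36 * 0.309017 = 0.420263 m
Step 2 — theta_rad = 18 * pi/180 = 0.314159 rad
Step 3 — Area = 0.5 * 0.314159 * 0.420263 ≈ 0.066015 m·rad (5 s.f.)

0.066015 m·rad


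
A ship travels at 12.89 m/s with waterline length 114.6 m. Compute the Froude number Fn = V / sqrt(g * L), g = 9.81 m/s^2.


Formula: Fn = V / sqrt(g * L)
Step 1 — g * L = 9.81 * 114.6 = 1124.226
Step 2 — sqrt(g * L) = sqrt(1124.226) = 33.52948
Step 3 — Fn = 12.89 / 33.52948 ≈ 0.38444 (5 s.f.)

0.38444


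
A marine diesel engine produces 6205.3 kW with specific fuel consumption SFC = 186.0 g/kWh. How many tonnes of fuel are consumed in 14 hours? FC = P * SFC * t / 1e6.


Formula: FC (tonnes) = P * SFC * t / 1,000,000
Step 1 — P * SFC * t = 6205.3 * 186.0 * 14 = 16158601.2 g
Step 2 — FC (tonnes) = 16158601.2 / 1,000,000 ≈ 16.159 tonnes (5 s.f.)

16.159 tonnes


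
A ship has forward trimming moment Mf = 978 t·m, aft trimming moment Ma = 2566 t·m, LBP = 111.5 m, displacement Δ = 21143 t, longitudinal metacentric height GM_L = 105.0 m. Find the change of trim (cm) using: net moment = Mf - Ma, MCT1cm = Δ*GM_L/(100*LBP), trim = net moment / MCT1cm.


Formula: net trimming moment = Mf - Ma; MCT1cm = Δ*GM_L/(100*LBP); trim = net moment / MCT1cm
Step 1 — net trimming moment = 978 - 2566 = -1588 t·m
Step 2 — MCT1cm = 21143 * 105.0 / (100 * 111.5) = 199.1045 t·m/cm
Step 3 — trim = -1588 / 199.1045 ≈ -7.9757 cm (5 s.f.)

-7.9757 cm


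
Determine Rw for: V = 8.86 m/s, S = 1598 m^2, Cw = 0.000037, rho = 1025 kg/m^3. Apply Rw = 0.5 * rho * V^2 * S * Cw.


Formula: Rw = 0.5 * rho * V^2 * S * Cw
Step 1 — V^2 = 8.86^2 = 78.4996
Step 2 — 0.5 * rho * V^2 = 0.5 * 1025 * 78.4996 = 40231.045
Step 3 — Rw = 40231.045 * 1598 * 0.000037 ≈ 2378.7 N (5 s.f.)

2378.7 N


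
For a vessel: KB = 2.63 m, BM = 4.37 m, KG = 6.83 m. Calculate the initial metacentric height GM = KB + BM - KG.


Formula: GM = KB + BM - KG
Step 1 — KM = KB + BM = 2.63 + 4.37 = 7.0 m
Step 2 — GM = KM - KG = 7.0 - 6.83 = 0.17 m

0.17 m


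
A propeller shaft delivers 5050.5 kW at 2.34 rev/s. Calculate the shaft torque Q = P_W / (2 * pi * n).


Formula: Q = P_W / (2 * pi * n)
Step 1 — P_W = 5050.5 kW * 1000 = 5050500.0 W
Step 2 — 2 * pi * n = 2 * pi * 2.34 = 14.702654
Step 3 — Q = 5050500.0 / 14.702654 ≈ 343510 N·m (5 s.f.)

343510 N·m


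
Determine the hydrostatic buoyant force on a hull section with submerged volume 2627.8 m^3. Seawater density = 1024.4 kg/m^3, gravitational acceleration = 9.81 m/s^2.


Formula: Fb = rho * g * V
Substituting: Fb = 1024.4 * 9.81 * 2627.8
Intermediate: 1024.4 * 9.81 = 10049.364
Result: Fb = 10049.364 * 2627.8 ≈ 26408000 N (5 s.f.)

26408000 N


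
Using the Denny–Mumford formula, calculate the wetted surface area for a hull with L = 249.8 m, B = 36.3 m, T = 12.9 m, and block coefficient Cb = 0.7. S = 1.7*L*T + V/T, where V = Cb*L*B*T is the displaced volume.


Formula: S = 1.7*L*T + V/T with V = Cb*L*B*T, i.e. S = L * (1.7*T + Cb*B)
Step 1 — 1.7*T = 1.7 * 12.9 = 21.93 m
Step 2 — Cb*B = 0.7 * 36.3 = 25.41 m
Step 3 — 1.7*T + Cb*B = 21.93 + 25.41 = 47.34 m
Step 4 — S = 249.8 * 47.34 ≈ 11826 m^2 (5 s.f.)

11826 m^2


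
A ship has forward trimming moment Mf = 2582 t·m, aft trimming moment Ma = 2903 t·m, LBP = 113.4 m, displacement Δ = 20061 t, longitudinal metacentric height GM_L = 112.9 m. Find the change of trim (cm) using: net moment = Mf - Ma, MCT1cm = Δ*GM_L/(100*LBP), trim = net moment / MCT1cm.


Formula: net trimming moment = Mf - Ma; MCT1cm = Δ*GM_L/(100*LBP); trim = net moment / MCT1cm
Step 1 — net trimming moment = 2582 - 2903 = -321 t·m
Step 2 — MCT1cm = 20061 * 112.9 / (100 * 113.4) = 199.7255 t·m/cm
Step 3 — trim = -321 / 199.7255 ≈ -1.6072 cm (5 s.f.)

-1.6072 cm


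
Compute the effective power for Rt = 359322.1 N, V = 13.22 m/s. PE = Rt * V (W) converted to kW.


Formula: PE = Rt * V / 1000 (kW)
Step 1 — PE (W) = 359322.1 * 13.22 = 4750238.162 W
Step 2 — PE (kW) = 4750238.162 / 1000 ≈ 4750.2 kW (5 s.f.)

4750.2 kW


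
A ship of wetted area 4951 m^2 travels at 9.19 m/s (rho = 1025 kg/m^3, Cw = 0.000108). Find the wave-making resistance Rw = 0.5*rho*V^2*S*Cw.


Formula: Rw = 0.5 * rho * V^2 * S * Cw
Step 1 — V^2 = 9.19^2 = 84.4561
Step 2 — 0.5 * rho * V^2 = 0.5 * 1025 * 84.4561 = 43283.75125
Step 3 — Rw = 43283.75125 * 4951 * 0.000108 ≈ 23144 N (5 s.f.)

23144 N


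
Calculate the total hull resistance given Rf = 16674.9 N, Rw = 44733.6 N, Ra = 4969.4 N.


Formula: Rt = Rf + Rw + Ra
Substituting: Rt = 16674.9 + 44733.6 + 4969.4
Result: Rt = 66377.9 N

66377.9 N


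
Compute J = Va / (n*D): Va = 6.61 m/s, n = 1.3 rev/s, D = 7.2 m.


Formula: J = Va / (n * D)
Step 1 — n * D = 1.3 * 7.2 = 9.36
Step 2 — J = 6.61 / 9.36 ≈ 0.70620 (5 s.f.)

0.70620


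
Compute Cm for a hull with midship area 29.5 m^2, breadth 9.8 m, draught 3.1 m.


Formula: Cm = Am / (B * T)
Step 1 — B * T = 9.8 * 3.1 = 30.38 m^2
Step 2 — Cm = 29.5 / 30.38 ≈ 0.97103 (5 s.f.)

0.97103


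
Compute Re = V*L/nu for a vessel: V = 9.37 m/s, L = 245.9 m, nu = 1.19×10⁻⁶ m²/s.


Formula: Re = V * L / nu
Step 1 — V * L = 9.37 * 245.9 = 2304.083 m^2/s
Step 2 — Re = 2304.083 / 1.19e-6 = 1.94e+09

1.94e+09


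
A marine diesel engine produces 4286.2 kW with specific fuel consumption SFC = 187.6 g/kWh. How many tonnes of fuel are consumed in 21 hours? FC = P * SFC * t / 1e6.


Formula: FC (tonnes) = P * SFC * t / 1,000,000
Step 1 — P * SFC * t = 4286.2 * 187.6 * 21 = 16885913.52 g
Step 2 — FC (tonnes) = 16885913.52 / 1,000,000 ≈ 16.886 tonnes (5 s.f.)

16.886 tonnes


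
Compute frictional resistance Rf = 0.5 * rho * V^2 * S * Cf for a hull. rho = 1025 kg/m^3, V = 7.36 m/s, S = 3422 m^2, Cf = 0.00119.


Formula: Rf = 0.5 * rho * V^2 * S * Cf
Step 1 — V^2 = 7.36^2 = 54.1696
Step 2 — 0.5 * rho * V^2 = 0.5 * 1025 * 54.1696 = 27761.92
Step 3 — Rf = 27761.92 * 3422 * 0.00119 ≈ 113050 N (5 s.f.)

113050 N


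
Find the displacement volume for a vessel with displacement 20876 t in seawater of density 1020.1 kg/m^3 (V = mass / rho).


Formula: V = mass / rho
Step 1 — convert tonnes to kg: 20876 t * 1000 = 20876000 kg
Step 2 — V = 20876000 / 1020.1 ≈ 20465 m^3 (5 s.f.)

20465 m^3


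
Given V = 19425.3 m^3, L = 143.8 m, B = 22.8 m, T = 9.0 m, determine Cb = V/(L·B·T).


Formula: Cb = V / (L * B * T)
Step 1 — L * B * T = 143.8 * 22.8 * 9.0 = 29507.76 m^3
Step 2 — Cb = 19425.3 / 29507.76 ≈ 0.65831 (5 s.f.)

0.65831


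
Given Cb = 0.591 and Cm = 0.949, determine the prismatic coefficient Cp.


Formula: Cp = Cb / Cm
Substituting: Cp = 0.591 / 0.949
Result: Cp ≈ 0.62276 (5 s.f.)

0.62276


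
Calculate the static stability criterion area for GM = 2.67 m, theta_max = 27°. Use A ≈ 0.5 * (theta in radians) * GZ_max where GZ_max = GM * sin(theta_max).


Formula: GZ_max = GM * sin(theta); Area = 0.5 * theta_rad * GZ_max
Step 1 — GZ_max = 2.67 * sin(27°) = 2.67 * 0.45399 = 1.212153 m
Step 2 — theta_rad = 27 * pi/180 = 0.471239 rad
Step 3 — Area = 0.5 * 0.471239 * 1.212153 ≈ 0.28561 m·rad (5 s.f.)

0.28561 m·rad


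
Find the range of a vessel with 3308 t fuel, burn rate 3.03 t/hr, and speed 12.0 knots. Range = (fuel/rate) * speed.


Formula: endurance = fuel / rate; range = endurance * speed
Step 1 — endurance = 3308 / 3.03 = 1091.7492 hours
Step 2 — range = 1091.7492 * 12.0 ≈ 13101 nautical miles (5 s.f.)

13101 NM


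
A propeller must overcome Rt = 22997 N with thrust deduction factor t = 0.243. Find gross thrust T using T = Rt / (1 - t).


Formula: T = Rt / (1 - t)
Step 1 — (1 - t) = 1 - 0.243 = 0.757
Step 2 — T = 22997 / 0.757 ≈ 30379 N (5 s.f.)

30379 N


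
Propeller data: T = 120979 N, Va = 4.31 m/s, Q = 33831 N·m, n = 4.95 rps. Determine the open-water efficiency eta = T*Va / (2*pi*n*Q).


Formula: eta = T * Va / (2 * pi * n * Q)
Step 1 — numerator = T * Va = 120979 * 4.31 = 521419.49
Step 2 — 2 * pi * n = 2 * pi * 4.95 = 31.101767
Step 3 — denominator = 31.101767 * 33831 = 1052203.88
Step 4 — eta = 521419.49 / 1052203.88 ≈ 0.49555 (5 s.f.)

0.49555


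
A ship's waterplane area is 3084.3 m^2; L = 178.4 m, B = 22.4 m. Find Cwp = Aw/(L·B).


Formula: Cwp = Aw / (L * B)
Step 1 — L * B = 178.4 * 22.4 = 3996.16 m^2
Step 2 — Cwp = 3084.3 / 3996.16 ≈ 0.77182 (5 s.f.)

0.77182


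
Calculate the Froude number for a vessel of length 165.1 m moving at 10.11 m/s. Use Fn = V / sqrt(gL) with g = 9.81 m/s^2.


Formula: Fn = V / sqrt(g * L)
Step 1 — g * L = 9.81 * 165.1 = 1619.631
Step 2 — sqrt(g * L) = sqrt(1619.631) = 40.244639
Step 3 — Fn = 10.11 / 40.244639 ≈ 0.25121 (5 s.f.)

0.25121


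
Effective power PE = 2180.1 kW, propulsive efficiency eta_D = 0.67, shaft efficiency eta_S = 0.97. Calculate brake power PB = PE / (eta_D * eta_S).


Formula: PB = PE / (eta_D * eta_S)
Step 1 — combined efficiency = eta_D * eta_S = 0.67 * 0.97 = 0.6499
Step 2 — PB = 2180.1 / 0.6499 ≈ 3354.5 kW (5 s.f.)

3354.5 kW


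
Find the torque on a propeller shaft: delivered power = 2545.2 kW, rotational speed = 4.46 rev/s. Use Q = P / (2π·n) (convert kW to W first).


Formula: Q = P_W / (2 * pi * n)
Step 1 — P_W = 2545.2 kW * 1000 = 2545200.0 W
Step 2 — 2 * pi * n = 2 * pi * 4.46 = 28.023006
Step 3 — Q = 2545200.0 / 28.023006 ≈ 90825 N·m (5 s.f.)

90825 N·m


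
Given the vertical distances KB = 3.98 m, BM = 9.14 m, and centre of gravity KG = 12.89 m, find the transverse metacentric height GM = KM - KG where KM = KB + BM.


Formula: GM = KB + BM - KG
Step 1 — KM = KB + BM = 3.98 + 9.14 = 13.12 m
Step 2 — GM = KM - KG = 13.12 - 12.89 = 0.23 m

0.23 m


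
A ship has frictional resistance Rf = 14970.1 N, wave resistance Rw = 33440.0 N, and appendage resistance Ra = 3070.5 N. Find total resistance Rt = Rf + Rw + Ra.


Formula: Rt = Rf + Rw + Ra
Substituting: Rt = 14970.1 + 33440.0 + 3070.5
Result: Rt = 51480.6 N

51480.6 N


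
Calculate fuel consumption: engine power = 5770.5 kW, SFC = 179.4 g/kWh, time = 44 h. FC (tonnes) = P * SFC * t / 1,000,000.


Formula: FC (tonnes) = P * SFC * t / 1,000,000
Step 1 — P * SFC * t = 5770.5 * 179.4 * 44 = 45550018.8 g
Step 2 — FC (tonnes) = 45550018.8 / 1,000,000 ≈ 45.550 tonnes (5 s.f.)

45.550 tonnes


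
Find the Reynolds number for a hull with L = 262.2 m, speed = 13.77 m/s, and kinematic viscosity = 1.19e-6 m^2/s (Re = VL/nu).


Formula: Re = V * L / nu
Step 1 — V * L = 13.77 * 262.2 = 3610.494 m^2/s
Step 2 — Re = 3610.494 / 1.19e-6 = 3.03e+09

3.03e+09


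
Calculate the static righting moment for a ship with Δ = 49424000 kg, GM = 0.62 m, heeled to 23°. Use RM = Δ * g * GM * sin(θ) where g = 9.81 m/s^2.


Formula: GZ = GM * sin(theta); RM = disp * g * GZ
Step 1 — GZ = 0.62 * sin(23°) = 0.62 * 0.390731 = 0.242253 m
Step 2 — RM = 49424000 * 9.81 * 0.242253 ≈ 117460000 N·m (5 s.f.)

117460000 N·m


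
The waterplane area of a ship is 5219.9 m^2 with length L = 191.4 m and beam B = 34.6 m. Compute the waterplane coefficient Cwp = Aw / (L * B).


Formula: Cwp = Aw / (L * B)
Step 1 — L * B = 191.4 * 34.6 = 6622.44 m^2
Step 2 — Cwp = 5219.9 / 6622.44 ≈ 0.78821 (5 s.f.)

0.78821


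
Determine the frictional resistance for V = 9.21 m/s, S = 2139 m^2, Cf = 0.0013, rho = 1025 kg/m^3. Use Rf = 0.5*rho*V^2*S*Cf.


Formula: Rf = 0.5 * rho * V^2 * S * Cf
Step 1 — V^2 = 9.21^2 = 84.8241
Step 2 — 0.5 * rho * V^2 = 0.5 * 1025 * 84.8241 = 43472.35125
Step 3 — Rf = 43472.35125 * 2139 * 0.0013 ≈ 120880 N (5 s.f.)

120880 N


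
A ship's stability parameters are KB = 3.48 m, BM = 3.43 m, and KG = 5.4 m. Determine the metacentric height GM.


Formula: GM = KB + BM - KG
Step 1 — KM = KB + BM = 3.48 + 3.43 = 6.91 m
Step 2 — GM = KM - KG = 6.91 - 5.4 = 1.51 m

1.51 m


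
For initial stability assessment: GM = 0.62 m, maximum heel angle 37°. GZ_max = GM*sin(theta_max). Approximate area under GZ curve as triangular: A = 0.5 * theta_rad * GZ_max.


Formula: GZ_max = GM * sin(theta); Area = 0.5 * theta_rad * GZ_max
Step 1 — GZ_max = 0.62 * sin(37°) = 0.62 * 0.601815 = 0.373125 m
Step 2 — theta_rad = 37 * pi/180 = 0.645772 rad
Step 3 — Area = 0.5 * 0.645772 * 0.373125 ≈ 0.12048 m·rad (5 s.f.)

0.12048 m·rad


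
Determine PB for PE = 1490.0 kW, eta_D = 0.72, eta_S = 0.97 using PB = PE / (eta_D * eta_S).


Formula: PB = PE / (eta_D * eta_S)
Step 1 — combined efficiency = eta_D * eta_S = 0.72 * 0.97 = 0.6984
Step 2 — PB = 1490.0 / 0.6984 ≈ 2133.4 kW (5 s.f.)

2133.4 kW


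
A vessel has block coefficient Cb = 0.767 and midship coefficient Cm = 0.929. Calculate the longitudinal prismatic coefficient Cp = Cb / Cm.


Formula: Cp = Cb / Cm
Substituting: Cp = 0.767 / 0.929
Result: Cp ≈ 0.82562 (5 s.f.)

0.82562


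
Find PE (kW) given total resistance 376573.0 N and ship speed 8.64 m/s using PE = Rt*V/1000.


Formula: PE = Rt * V / 1000 (kW)
Step 1 — PE (W) = 376573.0 * 8.64 = 3253590.72 W
Step 2 — PE (kW) = 3253590.72 / 1000 ≈ 3253.6 kW (5 s.f.)

3253.6 kW


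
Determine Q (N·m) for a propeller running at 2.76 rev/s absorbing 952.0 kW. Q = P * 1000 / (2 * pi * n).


Formula: Q = P_W / (2 * pi * n)
Step 1 — P_W = 952.0 kW * 1000 = 952000.0 W
Step 2 — 2 * pi * n = 2 * pi * 2.76 = 17.341591
Step 3 — Q = 952000.0 / 17.341591 ≈ 54897 N·m (5 s.f.)

54897 N·m


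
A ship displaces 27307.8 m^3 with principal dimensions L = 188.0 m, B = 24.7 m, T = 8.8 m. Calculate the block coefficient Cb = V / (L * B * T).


Formula: Cb = V / (L * B * T)
Step 1 — L * B * T = 188.0 * 24.7 * 8.8 = 40863.68 m^3
Step 2 — Cb = 27307.8 / 40863.68 ≈ 0.66827 (5 s.f.)

0.66827


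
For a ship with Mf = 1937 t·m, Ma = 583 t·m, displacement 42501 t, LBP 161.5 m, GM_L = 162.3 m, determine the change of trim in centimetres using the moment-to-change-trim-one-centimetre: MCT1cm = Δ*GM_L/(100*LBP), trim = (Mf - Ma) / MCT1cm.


Formula: net trimming moment = Mf - Ma; MCT1cm = Δ*GM_L/(100*LBP); trim = net moment / MCT1cm
Step 1 — net trimming moment = 1937 - 583 = 1354 t·m
Step 2 — MCT1cm = 42501 * 162.3 / (100 * 161.5) = 427.1153 t·m/cm
Step 3 — trim = 1354 / 427.1153 ≈ 3.1701 cm (5 s.f.)

3.1701 cm


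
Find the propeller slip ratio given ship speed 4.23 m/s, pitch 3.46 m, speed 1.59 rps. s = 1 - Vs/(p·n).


Formula: s = 1 - Vs / (p * n)
Step 1 — p * n = 3.46 * 1.59 = 5.5014
Step 2 — Vs / (p*n) = 4.23 / 5.5014 = 0.768895 (6 d.p.)
Step 3 — s = 1 - 0.768895 = 0.231105

0.231105


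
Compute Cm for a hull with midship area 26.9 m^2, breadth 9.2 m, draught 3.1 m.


Formula: Cm = Am / (B * T)
Step 1 — B * T = 9.2 * 3.1 = 28.52 m^2
Step 2 — Cm = 26.9 / 28.52 ≈ 0.94320 (5 s.f.)

0.94320


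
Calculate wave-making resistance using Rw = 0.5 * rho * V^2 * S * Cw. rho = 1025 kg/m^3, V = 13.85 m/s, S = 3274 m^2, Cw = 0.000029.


Formula: Rw = 0.5 * rho * V^2 * S * Cw
Step 1 — V^2 = 13.85^2 = 191.8225
Step 2 — 0.5 * rho * V^2 = 0.5 * 1025 * 191.8225 = 98309.03125
Step 3 — Rw = 98309.03125 * 3274 * 0.000029 ≈ 9334.0 N (5 s.f.)

9334.0 N


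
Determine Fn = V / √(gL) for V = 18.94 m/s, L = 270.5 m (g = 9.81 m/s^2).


Formula: Fn = V / sqrt(g * L)
Step 1 — g * L = 9.81 * 270.5 = 2653.605
Step 2 — sqrt(g * L) = sqrt(2653.605) = 51.513154
Step 3 — Fn = 18.94 / 51.513154 ≈ 0.36767 (5 s.f.)

0.36767


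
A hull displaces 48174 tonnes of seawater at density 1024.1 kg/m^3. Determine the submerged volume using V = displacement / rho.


Formula: V = mass / rho
Step 1 — convert tonnes to kg: 48174 t * 1000 = 48174000 kg
Step 2 — V = 48174000 / 1024.1 ≈ 47040 m^3 (5 s.f.)

47040 m^3


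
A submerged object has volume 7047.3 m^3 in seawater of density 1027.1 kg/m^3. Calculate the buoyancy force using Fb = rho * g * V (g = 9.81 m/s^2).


Formula: Fb = rho * g * V
Substituting: Fb = 1027.1 * 9.81 * 7047.3
Intermediate: 1027.1 * 9.81 = 10075.851
Result: Fb = 10075.851 * 7047.3 ≈ 71008000 N (5 s.f.)

71008000 N


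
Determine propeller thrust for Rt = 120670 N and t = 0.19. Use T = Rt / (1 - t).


Formula: T = Rt / (1 - t)
Step 1 — (1 - t) = 1 - 0.19 = 0.81
Step 2 — T = 120670 / 0.81 ≈ 148980 N (5 s.f.)

148980 N


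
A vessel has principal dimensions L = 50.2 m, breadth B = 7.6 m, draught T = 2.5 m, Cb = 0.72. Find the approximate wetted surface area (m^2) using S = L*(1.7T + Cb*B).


Formula: S = 1.7*L*T + V/T with V = Cb*L*B*T, i.e. S = L * (1.7*T + Cb*B)
Step 1 — 1.7*T = 1.7 * 2.5 = 4.25 m
Step 2 — Cb*B = 0.72 * 7.6 = 5.472 m
Step 3 — 1.7*T + Cb*B = 4.25 + 5.472 = 9.722 m
Step 4 — S = 50.2 * 9.722 ≈ 488.04 m^2 (5 s.f.)

488.04 m^2


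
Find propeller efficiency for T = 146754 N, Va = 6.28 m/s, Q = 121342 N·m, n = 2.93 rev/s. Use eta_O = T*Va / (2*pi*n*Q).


Formula: eta = T * Va / (2 * pi * n * Q)
Step 1 — numerator = T * Va = 146754 * 6.28 = 921615.12
Step 2 — 2 * pi * n = 2 * pi * 2.93 = 18.409733
Step 3 — denominator = 18.409733 * 121342 = 2233873.82
Step 4 — eta = 921615.12 / 2233873.82 ≈ 0.41256 (5 s.f.)

0.41256


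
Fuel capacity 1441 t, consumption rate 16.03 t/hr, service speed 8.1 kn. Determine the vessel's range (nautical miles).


Formula: endurance = fuel / rate; range = endurance * speed
Step 1 — endurance = 1441 / 16.03 = 89.8939 hours
Step 2 — range = 89.8939 * 8.1 ≈ 728.14 nautical miles (5 s.f.)

728.14 NM


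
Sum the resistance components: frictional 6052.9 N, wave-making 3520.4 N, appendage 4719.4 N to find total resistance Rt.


Formula: Rt = Rf + Rw + Ra
Substituting: Rt = 6052.9 + 3520.4 + 4719.4
Result: Rt = 14292.7 N

14292.7 N


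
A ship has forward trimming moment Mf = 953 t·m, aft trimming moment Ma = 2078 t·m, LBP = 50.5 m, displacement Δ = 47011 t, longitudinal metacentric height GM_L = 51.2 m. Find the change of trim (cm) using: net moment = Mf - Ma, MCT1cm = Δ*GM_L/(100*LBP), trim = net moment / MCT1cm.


Formula: net trimming moment = Mf - Ma; MCT1cm = Δ*GM_L/(100*LBP); trim = net moment / MCT1cm
Step 1 — net trimming moment = 953 - 2078 = -1125 t·m
Step 2 — MCT1cm = 47011 * 51.2 / (100 * 50.5) = 476.6264 t·m/cm
Step 3 — trim = -1125 / 476.6264 ≈ -2.3603 cm (5 s.f.)

-2.3603 cm


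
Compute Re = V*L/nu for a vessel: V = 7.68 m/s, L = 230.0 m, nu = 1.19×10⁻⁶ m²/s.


Formula: Re = V * L / nu
Step 1 — V * L = 7.68 * 230.0 = 1766.4 m^2/s
Step 2 — Re = 1766.4 / 1.19e-6 = 1.48e+09

1.48e+09


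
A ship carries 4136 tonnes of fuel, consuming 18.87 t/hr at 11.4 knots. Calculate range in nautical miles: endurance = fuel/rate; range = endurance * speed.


Formula: endurance = fuel / rate; range = endurance * speed
Step 1 — endurance = 4136 / 18.87 = 219.1839 hours
Step 2 — range = 219.1839 * 11.4 ≈ 2498.7 nautical miles (5 s.f.)

2498.7 NM


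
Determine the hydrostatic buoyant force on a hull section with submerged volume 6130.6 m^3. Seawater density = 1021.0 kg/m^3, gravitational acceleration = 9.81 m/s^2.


Formula: Fb = rho * g * V
Substituting: Fb = 1021.0 * 9.81 * 6130.6
Intermediate: 1021.0 * 9.81 = 10016.01
Result: Fb = 10016.01 * 6130.6 ≈ 61404000 N (5 s.f.)

61404000 N


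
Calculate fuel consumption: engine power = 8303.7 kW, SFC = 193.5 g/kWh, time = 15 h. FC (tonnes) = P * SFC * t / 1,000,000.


Formula: FC (tonnes) = P * SFC * t / 1,000,000
Step 1 — P * SFC * t = 8303.7 * 193.5 * 15 = 24101489.25 g
Step 2 — FC (tonnes) = 24101489.25 / 1,000,000 ≈ 24.101 tonnes (5 s.f.)

24.101 tonnes


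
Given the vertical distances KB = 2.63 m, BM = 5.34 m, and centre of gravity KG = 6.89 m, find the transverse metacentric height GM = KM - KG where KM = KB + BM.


Formula: GM = KB + BM - KG
Step 1 — KM = KB + BM = 2.63 + 5.34 = 7.97 m
Step 2 — GM = KM - KG = 7.97 - 6.89 = 1.08 m

1.08 m


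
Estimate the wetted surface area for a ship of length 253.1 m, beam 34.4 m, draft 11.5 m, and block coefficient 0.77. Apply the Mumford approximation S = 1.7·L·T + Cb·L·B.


Formula: S = 1.7*L*T + V/T with V = Cb*L*B*T, i.e. S = L * (1.7*T + Cb*B)
Step 1 — 1.7*T = 1.7 * 11.5 = 19.55 m
Step 2 — Cb*B = 0.77 * 34.4 = 26.488 m
Step 3 — 1.7*T + Cb*B = 19.55 + 26.488 = 46.038 m
Step 4 — S = 253.1 * 46.038 ≈ 11652 m^2 (5 s.f.)

11652 m^2


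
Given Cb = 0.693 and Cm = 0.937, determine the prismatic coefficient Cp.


Formula: Cp = Cb / Cm
Substituting: Cp = 0.693 / 0.937
Result: Cp ≈ 0.73959 (5 s.f.)

0.73959


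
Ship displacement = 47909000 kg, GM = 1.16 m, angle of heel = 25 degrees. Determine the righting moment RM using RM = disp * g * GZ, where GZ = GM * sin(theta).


Formula: GZ = GM * sin(theta); RM = disp * g * GZ
Step 1 — GZ = 1.16 * sin(25°) = 1.16 * 0.422618 = 0.490237 m
Step 2 — RM = 47909000 * 9.81 * 0.490237 ≈ 230410000 N·m (5 s.f.)

230410000 N·m


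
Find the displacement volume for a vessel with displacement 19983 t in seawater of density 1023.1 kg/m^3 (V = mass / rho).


Formula: V = mass / rho
Step 1 — convert tonnes to kg: 19983 t * 1000 = 19983000 kg
Step 2 — V = 19983000 / 1023.1 ≈ 19532 m^3 (5 s.f.)

19532 m^3


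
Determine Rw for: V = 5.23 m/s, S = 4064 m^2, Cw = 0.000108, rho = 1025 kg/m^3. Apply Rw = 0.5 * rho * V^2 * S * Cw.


Formula: Rw = 0.5 * rho * V^2 * S * Cw
Step 1 — V^2 = 5.23^2 = 27.3529
Step 2 — 0.5 * rho * V^2 = 0.5 * 1025 * 27.3529 = 14018.36125
Step 3 — Rw = 14018.36125 * 4064 * 0.000108 ≈ 6152.8 N (5 s.f.)

6152.8 N


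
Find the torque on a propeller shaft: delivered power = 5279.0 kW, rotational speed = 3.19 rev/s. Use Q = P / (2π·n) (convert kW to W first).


Formula: Q = P_W / (2 * pi * n)
Step 1 — P_W = 5279.0 kW * 1000 = 5279000.0 W
Step 2 — 2 * pi * n = 2 * pi * 3.19 = 20.043361
Step 3 — Q = 5279000.0 / 20.043361 ≈ 263380 N·m (5 s.f.)

263380 N·m


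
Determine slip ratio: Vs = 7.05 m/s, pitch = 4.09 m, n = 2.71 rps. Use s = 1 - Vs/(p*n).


Formula: s = 1 - Vs / (p * n)
Step 1 — p * n = 4.09 * 2.71 = 11.0839
Step 2 — Vs / (p*n) = 7.05 / 11.0839 = 0.636058 (6 d.p.)
Step 3 — s = 1 - 0.636058 = 0.363942

0.363942


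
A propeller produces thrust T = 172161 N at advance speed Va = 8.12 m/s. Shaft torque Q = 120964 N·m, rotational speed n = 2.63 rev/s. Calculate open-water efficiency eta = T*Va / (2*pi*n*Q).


Formula: eta = T * Va / (2 * pi * n * Q)
Step 1 — numerator = T * Va = 172161 * 8.12 = 1397947.32
Step 2 — 2 * pi * n = 2 * pi * 2.63 = 16.524777
Step 3 — denominator = 16.524777 * 120964 = 1998903.13
Step 4 — eta = 1397947.32 / 1998903.13 ≈ 0.69936 (5 s.f.)

0.69936
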